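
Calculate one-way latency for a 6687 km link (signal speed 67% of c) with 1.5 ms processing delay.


Speed = 0.67 * 3e5 km/s = 201000 km/s
Propagation delay = 6687 / 201000 = 0.0333 s = 33.2687 ms
Processing delay = 1.5 ms
Total one-way latency = 34.7687 ms


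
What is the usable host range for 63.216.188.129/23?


Network: 63.216.188.0
Broadcast: 63.216.189.255
First usable = network + 1
Last usable = broadcast - 1
Range: 63.216.188.1 to 63.216.189.254


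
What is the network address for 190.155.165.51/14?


IP:   10111110.10011011.10100101.00110011
Mask: 11111111.11111100.00000000.00000000
AND operation:
Net:  10111110.10011000.00000000.00000000
Network: 190.152.0.0/14


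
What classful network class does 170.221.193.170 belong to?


First octet: 170
Binary: 10101010
10xxxxxx -> Class B (128-191)
Class B, default mask 255.255.0.0 (/16)


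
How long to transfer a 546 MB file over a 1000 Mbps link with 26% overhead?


Effective throughput = 1000 * (1 - 26/100) = 740 Mbps
File size in Mb = 546 * 8 = 4368 Mb
Time = 4368 / 740
Time = 5.9027 seconds


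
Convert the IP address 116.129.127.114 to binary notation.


116 = 01110100
129 = 10000001
127 = 01111111
114 = 01110010
Binary: 01110100.10000001.01111111.01110010


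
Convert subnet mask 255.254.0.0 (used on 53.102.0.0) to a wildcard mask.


Subnet mask: 255.254.0.0
Wildcard = 255.255.255.255 - subnet mask
255 - 255 = 0
255 - 254 = 1
255 - 0 = 255
255 - 0 = 255
Wildcard: 0.1.255.255


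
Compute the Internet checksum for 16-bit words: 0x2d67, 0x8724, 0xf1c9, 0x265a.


Sum all words (with carry folding):
+ 0x2d67 = 0x2d67
+ 0x8724 = 0xb48b
+ 0xf1c9 = 0xa655
+ 0x265a = 0xccaf
One's complement: ~0xccaf
Checksum = 0x3350


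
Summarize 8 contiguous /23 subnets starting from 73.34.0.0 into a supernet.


Original prefix: /23
Number of subnets: 8 = 2^3
New prefix = 23 - 3 = 20
Supernet: 73.34.0.0/20


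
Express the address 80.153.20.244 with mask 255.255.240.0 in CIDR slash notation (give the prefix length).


Binary: 11111111.11111111.11110000.00000000
Count leading 1s
Prefix: /20


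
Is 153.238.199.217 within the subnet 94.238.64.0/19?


Subnet network: 94.238.64.0
Test IP AND mask: 153.238.192.0
No, 153.238.199.217 is not in 94.238.64.0/19


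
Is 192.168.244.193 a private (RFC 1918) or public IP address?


RFC 1918 private ranges:
  10.0.0.0/8 (10.0.0.0 - 10.255.255.255)
  172.16.0.0/12 (172.16.0.0 - 172.31.255.255)
  192.168.0.0/16 (192.168.0.0 - 192.168.255.255)
Private (in 192.168.0.0/16)


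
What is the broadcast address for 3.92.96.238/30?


Network: 3.92.96.236/30
Host bits = 2
Set all host bits to 1:
Broadcast: 3.92.96.239


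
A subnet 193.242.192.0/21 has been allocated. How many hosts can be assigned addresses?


Host bits = 32 - 21 = 11
Total addresses = 2^11 = 2048
Usable = total - 2 (network and broadcast)
Usable hosts: 2046


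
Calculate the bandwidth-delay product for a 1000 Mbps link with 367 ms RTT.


BDP = bandwidth * RTT
= 1000 Mbps * 367 ms
= 1000 * 1e6 * 367 / 1000 bits
= 367000000 bits
= 45875000 bytes
= 44799.8047 KB
BDP = 367000000 bits (45875000 bytes)


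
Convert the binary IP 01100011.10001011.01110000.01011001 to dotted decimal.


01100011 = 99
10001011 = 139
01110000 = 112
01011001 = 89
IP: 99.139.112.89


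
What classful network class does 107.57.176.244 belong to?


First octet: 107
Binary: 01101011
0xxxxxxx -> Class A (1-126)
Class A, default mask 255.0.0.0 (/8)


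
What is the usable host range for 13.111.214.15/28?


Network: 13.111.214.0
Broadcast: 13.111.214.15
First usable = network + 1
Last usable = broadcast - 1
Range: 13.111.214.1 to 13.111.214.14


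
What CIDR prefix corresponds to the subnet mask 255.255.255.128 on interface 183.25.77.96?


Binary: 11111111.11111111.11111111.10000000
Count leading 1s
Prefix: /25


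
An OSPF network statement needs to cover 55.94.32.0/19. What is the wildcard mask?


Subnet mask: 255.255.224.0
Wildcard = 255.255.255.255 - subnet mask
255 - 255 = 0
255 - 255 = 0
255 - 224 = 31
255 - 0 = 255
Wildcard: 0.0.31.255


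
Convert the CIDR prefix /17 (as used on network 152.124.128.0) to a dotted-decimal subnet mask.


/17 means 17 network bits, 15 host bits
Binary: 11111111111111111000000000000000
Mask: 255.255.128.0


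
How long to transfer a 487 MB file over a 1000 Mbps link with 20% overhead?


Effective throughput = 1000 * (1 - 20/100) = 800 Mbps
File size in Mb = 487 * 8 = 3896 Mb
Time = 3896 / 800
Time = 4.87 seconds


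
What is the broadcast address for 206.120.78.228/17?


Network: 206.120.0.0/17
Host bits = 15
Set all host bits to 1:
Broadcast: 206.120.127.255


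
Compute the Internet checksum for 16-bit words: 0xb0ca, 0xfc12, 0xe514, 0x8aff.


Sum all words (with carry folding):
+ 0xb0ca = 0xb0ca
+ 0xfc12 = 0xacdd
+ 0xe514 = 0x91f2
+ 0x8aff = 0x1cf2
One's complement: ~0x1cf2
Checksum = 0xe30d


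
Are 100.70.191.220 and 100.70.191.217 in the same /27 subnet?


Mask: 255.255.255.224
100.70.191.220 AND mask = 100.70.191.192
100.70.191.217 AND mask = 100.70.191.192
Yes, same subnet (100.70.191.192)


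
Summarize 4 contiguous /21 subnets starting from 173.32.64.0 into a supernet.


Original prefix: /21
Number of subnets: 4 = 2^2
New prefix = 21 - 2 = 19
Supernet: 173.32.64.0/19


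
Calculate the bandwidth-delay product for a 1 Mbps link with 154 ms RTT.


BDP = bandwidth * RTT
= 1 Mbps * 154 ms
= 1 * 1e6 * 154 / 1000 bits
= 154000 bits
= 19250 bytes
= 18.7988 KB
BDP = 154000 bits (19250 bytes)


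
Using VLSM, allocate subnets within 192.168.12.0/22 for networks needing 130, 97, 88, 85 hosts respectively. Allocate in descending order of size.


130 hosts -> /24 (254 usable): 192.168.12.0/24
97 hosts -> /25 (126 usable): 192.168.13.0/25
88 hosts -> /25 (126 usable): 192.168.13.128/25
85 hosts -> /25 (126 usable): 192.168.14.0/25
Allocation: 192.168.12.0/24 (130 hosts, 254 usable); 192.168.13.0/25 (97 hosts, 126 usable); 192.168.13.128/25 (88 hosts, 126 usable); 192.168.14.0/25 (85 hosts, 126 usable)


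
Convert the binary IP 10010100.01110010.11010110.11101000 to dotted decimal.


10010100 = 148
01110010 = 114
11010110 = 214
11101000 = 232
IP: 148.114.214.232


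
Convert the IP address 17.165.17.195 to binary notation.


17 = 00010001
165 = 10100101
17 = 00010001
195 = 11000011
Binary: 00010001.10100101.00010001.11000011


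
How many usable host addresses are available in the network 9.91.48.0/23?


Host bits = 32 - 23 = 9
Total addresses = 2^9 = 512
Usable = total - 2 (network and broadcast)
Usable hosts: 510


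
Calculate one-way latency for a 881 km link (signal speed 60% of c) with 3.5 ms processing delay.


Speed = 0.6 * 3e5 km/s = 180000 km/s
Propagation delay = 881 / 180000 = 0.0049 s = 4.8944 ms
Processing delay = 3.5 ms
Total one-way latency = 8.3944 ms


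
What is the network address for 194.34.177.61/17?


IP:   11000010.00100010.10110001.00111101
Mask: 11111111.11111111.10000000.00000000
AND operation:
Net:  11000010.00100010.10000000.00000000
Network: 194.34.128.0/17


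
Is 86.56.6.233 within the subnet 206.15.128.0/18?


Subnet network: 206.15.128.0
Test IP AND mask: 86.56.0.0
No, 86.56.6.233 is not in 206.15.128.0/18


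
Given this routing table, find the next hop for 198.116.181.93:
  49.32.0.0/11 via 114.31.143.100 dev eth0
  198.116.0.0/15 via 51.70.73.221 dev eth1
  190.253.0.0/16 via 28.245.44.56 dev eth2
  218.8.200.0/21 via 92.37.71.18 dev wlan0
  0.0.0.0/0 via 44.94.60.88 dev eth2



Longest prefix match for 198.116.181.93:
  /11 49.32.0.0: no
  /15 198.116.0.0: MATCH
  /16 190.253.0.0: no
  /21 218.8.200.0: no
  /0 0.0.0.0: MATCH
Selected: next-hop 51.70.73.221 via eth1 (matched /15)


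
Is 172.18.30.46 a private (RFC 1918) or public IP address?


RFC 1918 private ranges:
  10.0.0.0/8 (10.0.0.0 - 10.255.255.255)
  172.16.0.0/12 (172.16.0.0 - 172.31.255.255)
  192.168.0.0/16 (192.168.0.0 - 192.168.255.255)
Private (in 172.16.0.0/12)


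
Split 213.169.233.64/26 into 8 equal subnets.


New prefix = 26 + 3 = 29
Each subnet has 8 addresses
  213.169.233.64/29
  213.169.233.72/29
  213.169.233.80/29
  213.169.233.88/29
  213.169.233.96/29
  213.169.233.104/29
  213.169.233.112/29
  213.169.233.120/29
Subnets: 213.169.233.64/29, 213.169.233.72/29, 213.169.233.80/29, 213.169.233.88/29, 213.169.233.96/29, 213.169.233.104/29, 213.169.233.112/29, 213.169.233.120/29


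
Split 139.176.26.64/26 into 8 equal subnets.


New prefix = 26 + 3 = 29
Each subnet has 8 addresses
  139.176.26.64/29
  139.176.26.72/29
  139.176.26.80/29
  139.176.26.88/29
  139.176.26.96/29
  139.176.26.104/29
  139.176.26.112/29
  139.176.26.120/29
Subnets: 139.176.26.64/29, 139.176.26.72/29, 139.176.26.80/29, 139.176.26.88/29, 139.176.26.96/29, 139.176.26.104/29, 139.176.26.112/29, 139.176.26.120/29


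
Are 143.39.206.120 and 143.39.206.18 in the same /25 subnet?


Mask: 255.255.255.128
143.39.206.120 AND mask = 143.39.206.0
143.39.206.18 AND mask = 143.39.206.0
Yes, same subnet (143.39.206.0)


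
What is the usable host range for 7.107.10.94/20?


Network: 7.107.0.0
Broadcast: 7.107.15.255
First usable = network + 1
Last usable = broadcast - 1
Range: 7.107.0.1 to 7.107.15.254


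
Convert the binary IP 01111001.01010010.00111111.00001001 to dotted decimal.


01111001 = 121
01010010 = 82
00111111 = 63
00001001 = 9
IP: 121.82.63.9


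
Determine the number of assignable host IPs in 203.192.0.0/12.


Host bits = 32 - 12 = 20
Total addresses = 2^20 = 1048576
Usable = total - 2 (network and broadcast)
Usable hosts: 1048574


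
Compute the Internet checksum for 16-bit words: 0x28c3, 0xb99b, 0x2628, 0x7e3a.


Sum all words (with carry folding):
+ 0x28c3 = 0x28c3
+ 0xb99b = 0xe25e
+ 0x2628 = 0x0887
+ 0x7e3a = 0x86c1
One's complement: ~0x86c1
Checksum = 0x793e


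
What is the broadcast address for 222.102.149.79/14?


Network: 222.100.0.0/14
Host bits = 18
Set all host bits to 1:
Broadcast: 222.103.255.255


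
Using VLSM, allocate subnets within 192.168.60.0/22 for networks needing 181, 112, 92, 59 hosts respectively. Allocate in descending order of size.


181 hosts -> /24 (254 usable): 192.168.60.0/24
112 hosts -> /25 (126 usable): 192.168.61.0/25
92 hosts -> /25 (126 usable): 192.168.61.128/25
59 hosts -> /26 (62 usable): 192.168.62.0/26
Allocation: 192.168.60.0/24 (181 hosts, 254 usable); 192.168.61.0/25 (112 hosts, 126 usable); 192.168.61.128/25 (92 hosts, 126 usable); 192.168.62.0/26 (59 hosts, 62 usable)


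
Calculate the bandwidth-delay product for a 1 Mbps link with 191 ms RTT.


BDP = bandwidth * RTT
= 1 Mbps * 191 ms
= 1 * 1e6 * 191 / 1000 bits
= 191000 bits
= 23875 bytes
= 23.3154 KB
BDP = 191000 bits (23875 bytes)


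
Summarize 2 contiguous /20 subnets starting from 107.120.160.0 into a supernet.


Original prefix: /20
Number of subnets: 2 = 2^1
New prefix = 20 - 1 = 19
Supernet: 107.120.160.0/19


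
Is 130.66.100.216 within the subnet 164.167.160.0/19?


Subnet network: 164.167.160.0
Test IP AND mask: 130.66.96.0
No, 130.66.100.216 is not in 164.167.160.0/19


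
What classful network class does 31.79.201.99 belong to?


First octet: 31
Binary: 00011111
0xxxxxxx -> Class A (1-126)
Class A, default mask 255.0.0.0 (/8)


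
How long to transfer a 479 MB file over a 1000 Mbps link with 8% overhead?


Effective throughput = 1000 * (1 - 8/100) = 920 Mbps
File size in Mb = 479 * 8 = 3832 Mb
Time = 3832 / 920
Time = 4.1652 seconds


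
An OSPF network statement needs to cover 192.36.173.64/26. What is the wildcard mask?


Subnet mask: 255.255.255.192
Wildcard = 255.255.255.255 - subnet mask
255 - 255 = 0
255 - 255 = 0
255 - 255 = 0
255 - 192 = 63
Wildcard: 0.0.0.63


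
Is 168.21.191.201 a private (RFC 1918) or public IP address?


RFC 1918 private ranges:
  10.0.0.0/8 (10.0.0.0 - 10.255.255.255)
  172.16.0.0/12 (172.16.0.0 - 172.31.255.255)
  192.168.0.0/16 (192.168.0.0 - 192.168.255.255)
Public (not in any RFC 1918 range)


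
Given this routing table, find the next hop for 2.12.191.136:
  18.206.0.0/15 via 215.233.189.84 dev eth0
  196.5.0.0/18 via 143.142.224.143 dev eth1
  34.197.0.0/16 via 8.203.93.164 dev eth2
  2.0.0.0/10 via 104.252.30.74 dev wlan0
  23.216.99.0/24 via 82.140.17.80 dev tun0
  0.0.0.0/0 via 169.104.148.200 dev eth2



Longest prefix match for 2.12.191.136:
  /15 18.206.0.0: no
  /18 196.5.0.0: no
  /16 34.197.0.0: no
  /10 2.0.0.0: MATCH
  /24 23.216.99.0: no
  /0 0.0.0.0: MATCH
Selected: next-hop 104.252.30.74 via wlan0 (matched /10)


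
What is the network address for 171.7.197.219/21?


IP:   10101011.00000111.11000101.11011011
Mask: 11111111.11111111.11111000.00000000
AND operation:
Net:  10101011.00000111.11000000.00000000
Network: 171.7.192.0/21


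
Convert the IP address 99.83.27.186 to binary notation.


99 = 01100011
83 = 01010011
27 = 00011011
186 = 10111010
Binary: 01100011.01010011.00011011.10111010


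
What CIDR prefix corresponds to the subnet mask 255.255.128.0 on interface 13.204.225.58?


Binary: 11111111.11111111.10000000.00000000
Count leading 1s
Prefix: /17


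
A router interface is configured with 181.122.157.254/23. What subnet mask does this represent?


/23 means 23 network bits, 9 host bits
Binary: 11111111111111111111111000000000
Mask: 255.255.254.0


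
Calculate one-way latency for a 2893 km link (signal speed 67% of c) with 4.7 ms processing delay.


Speed = 0.67 * 3e5 km/s = 201000 km/s
Propagation delay = 2893 / 201000 = 0.0144 s = 14.393 ms
Processing delay = 4.7 ms
Total one-way latency = 19.093 ms


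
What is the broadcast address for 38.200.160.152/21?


Network: 38.200.160.0/21
Host bits = 11
Set all host bits to 1:
Broadcast: 38.200.167.255


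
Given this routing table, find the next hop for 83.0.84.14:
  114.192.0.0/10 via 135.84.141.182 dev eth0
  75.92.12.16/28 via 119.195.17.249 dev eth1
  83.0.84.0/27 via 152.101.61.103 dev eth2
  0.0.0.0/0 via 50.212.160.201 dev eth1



Longest prefix match for 83.0.84.14:
  /10 114.192.0.0: no
  /28 75.92.12.16: no
  /27 83.0.84.0: MATCH
  /0 0.0.0.0: MATCH
Selected: next-hop 152.101.61.103 via eth2 (matched /27)


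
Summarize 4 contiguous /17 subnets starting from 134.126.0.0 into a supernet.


Original prefix: /17
Number of subnets: 4 = 2^2
New prefix = 17 - 2 = 15
Supernet: 134.126.0.0/15


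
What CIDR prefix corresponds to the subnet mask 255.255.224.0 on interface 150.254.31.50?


Binary: 11111111.11111111.11100000.00000000
Count leading 1s
Prefix: /19


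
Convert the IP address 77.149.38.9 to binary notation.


77 = 01001101
149 = 10010101
38 = 00100110
9 = 00001001
Binary: 01001101.10010101.00100110.00001001


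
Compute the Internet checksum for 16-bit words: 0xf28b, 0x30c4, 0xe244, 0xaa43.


Sum all words (with carry folding):
+ 0xf28b = 0xf28b
+ 0x30c4 = 0x2350
+ 0xe244 = 0x0595
+ 0xaa43 = 0xafd8
One's complement: ~0xafd8
Checksum = 0x5027


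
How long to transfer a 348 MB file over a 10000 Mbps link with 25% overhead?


Effective throughput = 10000 * (1 - 25/100) = 7500 Mbps
File size in Mb = 348 * 8 = 2784 Mb
Time = 2784 / 7500
Time = 0.3712 seconds


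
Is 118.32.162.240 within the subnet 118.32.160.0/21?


Subnet network: 118.32.160.0
Test IP AND mask: 118.32.160.0
Yes, 118.32.162.240 is in 118.32.160.0/21


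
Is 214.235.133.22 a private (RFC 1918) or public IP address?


RFC 1918 private ranges:
  10.0.0.0/8 (10.0.0.0 - 10.255.255.255)
  172.16.0.0/12 (172.16.0.0 - 172.31.255.255)
  192.168.0.0/16 (192.168.0.0 - 192.168.255.255)
Public (not in any RFC 1918 range)


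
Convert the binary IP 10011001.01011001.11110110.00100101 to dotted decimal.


10011001 = 153
01011001 = 89
11110110 = 246
00100101 = 37
IP: 153.89.246.37


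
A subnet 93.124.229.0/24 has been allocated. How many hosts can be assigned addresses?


Host bits = 32 - 24 = 8
Total addresses = 2^8 = 256
Usable = total - 2 (network and broadcast)
Usable hosts: 254


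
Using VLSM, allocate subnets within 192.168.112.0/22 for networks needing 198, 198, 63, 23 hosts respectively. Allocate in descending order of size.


198 hosts -> /24 (254 usable): 192.168.112.0/24
198 hosts -> /24 (254 usable): 192.168.113.0/24
63 hosts -> /25 (126 usable): 192.168.114.0/25
23 hosts -> /27 (30 usable): 192.168.114.128/27
Allocation: 192.168.112.0/24 (198 hosts, 254 usable); 192.168.113.0/24 (198 hosts, 254 usable); 192.168.114.0/25 (63 hosts, 126 usable); 192.168.114.128/27 (23 hosts, 30 usable)


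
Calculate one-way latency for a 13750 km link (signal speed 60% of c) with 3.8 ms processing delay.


Speed = 0.6 * 3e5 km/s = 180000 km/s
Propagation delay = 13750 / 180000 = 0.0764 s = 76.3889 ms
Processing delay = 3.8 ms
Total one-way latency = 80.1889 ms


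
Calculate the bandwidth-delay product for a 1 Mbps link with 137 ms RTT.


BDP = bandwidth * RTT
= 1 Mbps * 137 ms
= 1 * 1e6 * 137 / 1000 bits
= 137000 bits
= 17125 bytes
= 16.7236 KB
BDP = 137000 bits (17125 bytes)


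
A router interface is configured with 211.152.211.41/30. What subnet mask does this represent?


/30 means 30 network bits, 2 host bits
Binary: 11111111111111111111111111111100
Mask: 255.255.255.252


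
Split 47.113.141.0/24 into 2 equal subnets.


New prefix = 24 + 1 = 25
Each subnet has 128 addresses
  47.113.141.0/25
  47.113.141.128/25
Subnets: 47.113.141.0/25, 47.113.141.128/25


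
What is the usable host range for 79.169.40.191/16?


Network: 79.169.0.0
Broadcast: 79.169.255.255
First usable = network + 1
Last usable = broadcast - 1
Range: 79.169.0.1 to 79.169.255.254


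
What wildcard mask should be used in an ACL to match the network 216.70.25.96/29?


Subnet mask: 255.255.255.248
Wildcard = 255.255.255.255 - subnet mask
255 - 255 = 0
255 - 255 = 0
255 - 255 = 0
255 - 248 = 7
Wildcard: 0.0.0.7


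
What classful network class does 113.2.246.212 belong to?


First octet: 113
Binary: 01110001
0xxxxxxx -> Class A (1-126)
Class A, default mask 255.0.0.0 (/8)


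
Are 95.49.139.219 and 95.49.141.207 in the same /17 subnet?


Mask: 255.255.128.0
95.49.139.219 AND mask = 95.49.128.0
95.49.141.207 AND mask = 95.49.128.0
Yes, same subnet (95.49.128.0)


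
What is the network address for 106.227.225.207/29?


IP:   01101010.11100011.11100001.11001111
Mask: 11111111.11111111.11111111.11111000
AND operation:
Net:  01101010.11100011.11100001.11001000
Network: 106.227.225.200/29


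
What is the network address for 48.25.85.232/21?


IP:   00110000.00011001.01010101.11101000
Mask: 11111111.11111111.11111000.00000000
AND operation:
Net:  00110000.00011001.01010000.00000000
Network: 48.25.80.0/21


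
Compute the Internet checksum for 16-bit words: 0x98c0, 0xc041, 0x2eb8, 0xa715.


Sum all words (with carry folding):
+ 0x98c0 = 0x98c0
+ 0xc041 = 0x5902
+ 0x2eb8 = 0x87ba
+ 0xa715 = 0x2ed0
One's complement: ~0x2ed0
Checksum = 0xd12f


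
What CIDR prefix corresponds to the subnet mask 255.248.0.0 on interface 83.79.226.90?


Binary: 11111111.11111000.00000000.00000000
Count leading 1s
Prefix: /13


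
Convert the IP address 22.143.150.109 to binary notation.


22 = 00010110
143 = 10001111
150 = 10010110
109 = 01101101
Binary: 00010110.10001111.10010110.01101101


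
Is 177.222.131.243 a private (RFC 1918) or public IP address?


RFC 1918 private ranges:
  10.0.0.0/8 (10.0.0.0 - 10.255.255.255)
  172.16.0.0/12 (172.16.0.0 - 172.31.255.255)
  192.168.0.0/16 (192.168.0.0 - 192.168.255.255)
Public (not in any RFC 1918 range)


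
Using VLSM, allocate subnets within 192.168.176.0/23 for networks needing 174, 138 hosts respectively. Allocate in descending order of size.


174 hosts -> /24 (254 usable): 192.168.176.0/24
138 hosts -> /24 (254 usable): 192.168.177.0/24
Allocation: 192.168.176.0/24 (174 hosts, 254 usable); 192.168.177.0/24 (138 hosts, 254 usable)


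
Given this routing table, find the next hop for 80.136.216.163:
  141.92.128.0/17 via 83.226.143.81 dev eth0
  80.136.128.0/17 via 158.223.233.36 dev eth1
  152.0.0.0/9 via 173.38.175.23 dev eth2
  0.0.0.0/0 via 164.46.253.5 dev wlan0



Longest prefix match for 80.136.216.163:
  /17 141.92.128.0: no
  /17 80.136.128.0: MATCH
  /9 152.0.0.0: no
  /0 0.0.0.0: MATCH
Selected: next-hop 158.223.233.36 via eth1 (matched /17)


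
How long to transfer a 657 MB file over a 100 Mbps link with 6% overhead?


Effective throughput = 100 * (1 - 6/100) = 94 Mbps
File size in Mb = 657 * 8 = 5256 Mb
Time = 5256 / 94
Time = 55.9149 seconds


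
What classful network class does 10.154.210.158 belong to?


First octet: 10
Binary: 00001010
0xxxxxxx -> Class A (1-126)
Class A, default mask 255.0.0.0 (/8)


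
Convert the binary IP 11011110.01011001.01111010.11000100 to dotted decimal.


11011110 = 222
01011001 = 89
01111010 = 122
11000100 = 196
IP: 222.89.122.196


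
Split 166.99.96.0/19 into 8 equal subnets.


New prefix = 19 + 3 = 22
Each subnet has 1024 addresses
  166.99.96.0/22
  166.99.100.0/22
  166.99.104.0/22
  166.99.108.0/22
  166.99.112.0/22
  166.99.116.0/22
  166.99.120.0/22
  166.99.124.0/22
Subnets: 166.99.96.0/22, 166.99.100.0/22, 166.99.104.0/22, 166.99.108.0/22, 166.99.112.0/22, 166.99.116.0/22, 166.99.120.0/22, 166.99.124.0/22


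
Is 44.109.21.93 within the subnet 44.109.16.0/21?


Subnet network: 44.109.16.0
Test IP AND mask: 44.109.16.0
Yes, 44.109.21.93 is in 44.109.16.0/21


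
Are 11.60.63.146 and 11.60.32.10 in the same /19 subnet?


Mask: 255.255.224.0
11.60.63.146 AND mask = 11.60.32.0
11.60.32.10 AND mask = 11.60.32.0
Yes, same subnet (11.60.32.0)


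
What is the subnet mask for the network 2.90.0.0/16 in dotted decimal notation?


/16 means 16 network bits, 16 host bits
Binary: 11111111111111110000000000000000
Mask: 255.255.0.0


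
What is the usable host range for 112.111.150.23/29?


Network: 112.111.150.16
Broadcast: 112.111.150.23
First usable = network + 1
Last usable = broadcast - 1
Range: 112.111.150.17 to 112.111.150.22


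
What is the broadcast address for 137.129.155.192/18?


Network: 137.129.128.0/18
Host bits = 14
Set all host bits to 1:
Broadcast: 137.129.191.255


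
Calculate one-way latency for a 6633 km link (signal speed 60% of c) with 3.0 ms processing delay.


Speed = 0.6 * 3e5 km/s = 180000 km/s
Propagation delay = 6633 / 180000 = 0.0369 s = 36.85 ms
Processing delay = 3.0 ms
Total one-way latency = 39.85 ms


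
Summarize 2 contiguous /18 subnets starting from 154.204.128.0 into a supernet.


Original prefix: /18
Number of subnets: 2 = 2^1
New prefix = 18 - 1 = 17
Supernet: 154.204.128.0/17


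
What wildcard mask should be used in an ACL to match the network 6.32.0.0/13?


Subnet mask: 255.248.0.0
Wildcard = 255.255.255.255 - subnet mask
255 - 255 = 0
255 - 248 = 7
255 - 0 = 255
255 - 0 = 255
Wildcard: 0.7.255.255


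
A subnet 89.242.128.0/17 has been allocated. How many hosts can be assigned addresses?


Host bits = 32 - 17 = 15
Total addresses = 2^15 = 32768
Usable = total - 2 (network and broadcast)
Usable hosts: 32766


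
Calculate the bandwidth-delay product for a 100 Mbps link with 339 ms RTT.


BDP = bandwidth * RTT
= 100 Mbps * 339 ms
= 100 * 1e6 * 339 / 1000 bits
= 33900000 bits
= 4237500 bytes
= 4138.1836 KB
BDP = 33900000 bits (4237500 bytes)


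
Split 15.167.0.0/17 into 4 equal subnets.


New prefix = 17 + 2 = 19
Each subnet has 8192 addresses
  15.167.0.0/19
  15.167.32.0/19
  15.167.64.0/19
  15.167.96.0/19
Subnets: 15.167.0.0/19, 15.167.32.0/19, 15.167.64.0/19, 15.167.96.0/19


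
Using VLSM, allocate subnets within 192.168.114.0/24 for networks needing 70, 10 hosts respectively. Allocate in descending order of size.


70 hosts -> /25 (126 usable): 192.168.114.0/25
10 hosts -> /28 (14 usable): 192.168.114.128/28
Allocation: 192.168.114.0/25 (70 hosts, 126 usable); 192.168.114.128/28 (10 hosts, 14 usable)


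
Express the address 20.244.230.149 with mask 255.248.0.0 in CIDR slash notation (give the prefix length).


Binary: 11111111.11111000.00000000.00000000
Count leading 1s
Prefix: /13


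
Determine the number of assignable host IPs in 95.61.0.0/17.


Host bits = 32 - 17 = 15
Total addresses = 2^15 = 32768
Usable = total - 2 (network and broadcast)
Usable hosts: 32766


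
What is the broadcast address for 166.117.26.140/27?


Network: 166.117.26.128/27
Host bits = 5
Set all host bits to 1:
Broadcast: 166.117.26.159


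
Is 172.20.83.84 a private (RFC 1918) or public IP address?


RFC 1918 private ranges:
  10.0.0.0/8 (10.0.0.0 - 10.255.255.255)
  172.16.0.0/12 (172.16.0.0 - 172.31.255.255)
  192.168.0.0/16 (192.168.0.0 - 192.168.255.255)
Private (in 172.16.0.0/12)


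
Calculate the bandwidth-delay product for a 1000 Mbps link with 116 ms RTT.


BDP = bandwidth * RTT
= 1000 Mbps * 116 ms
= 1000 * 1e6 * 116 / 1000 bits
= 116000000 bits
= 14500000 bytes
= 14160.1562 KB
BDP = 116000000 bits (14500000 bytes)


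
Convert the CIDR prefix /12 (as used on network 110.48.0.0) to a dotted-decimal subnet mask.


/12 means 12 network bits, 20 host bits
Binary: 11111111111100000000000000000000
Mask: 255.240.0.0


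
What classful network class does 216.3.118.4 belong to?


First octet: 216
Binary: 11011000
110xxxxx -> Class C (192-223)
Class C, default mask 255.255.255.0 (/24)


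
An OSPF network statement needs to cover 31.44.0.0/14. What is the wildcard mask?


Subnet mask: 255.252.0.0
Wildcard = 255.255.255.255 - subnet mask
255 - 255 = 0
255 - 252 = 3
255 - 0 = 255
255 - 0 = 255
Wildcard: 0.3.255.255


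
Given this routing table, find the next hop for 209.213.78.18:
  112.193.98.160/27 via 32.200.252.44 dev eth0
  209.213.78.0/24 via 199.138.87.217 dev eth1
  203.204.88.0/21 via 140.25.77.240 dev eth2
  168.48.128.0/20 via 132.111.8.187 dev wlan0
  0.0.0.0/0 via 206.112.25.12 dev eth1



Longest prefix match for 209.213.78.18:
  /27 112.193.98.160: no
  /24 209.213.78.0: MATCH
  /21 203.204.88.0: no
  /20 168.48.128.0: no
  /0 0.0.0.0: MATCH
Selected: next-hop 199.138.87.217 via eth1 (matched /24)


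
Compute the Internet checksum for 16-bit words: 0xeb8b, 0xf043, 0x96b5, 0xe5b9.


Sum all words (with carry folding):
+ 0xeb8b = 0xeb8b
+ 0xf043 = 0xdbcf
+ 0x96b5 = 0x7285
+ 0xe5b9 = 0x583f
One's complement: ~0x583f
Checksum = 0xa7c0


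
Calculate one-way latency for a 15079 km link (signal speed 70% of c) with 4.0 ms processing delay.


Speed = 0.7 * 3e5 km/s = 210000 km/s
Propagation delay = 15079 / 210000 = 0.0718 s = 71.8048 ms
Processing delay = 4.0 ms
Total one-way latency = 75.8048 ms


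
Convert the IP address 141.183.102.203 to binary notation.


141 = 10001101
183 = 10110111
102 = 01100110
203 = 11001011
Binary: 10001101.10110111.01100110.11001011


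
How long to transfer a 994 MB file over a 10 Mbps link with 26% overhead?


Effective throughput = 10 * (1 - 26/100) = 7.4 Mbps
File size in Mb = 994 * 8 = 7952 Mb
Time = 7952 / 7.4
Time = 1074.5946 seconds


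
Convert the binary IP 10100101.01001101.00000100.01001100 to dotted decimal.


10100101 = 165
01001101 = 77
00000100 = 4
01001100 = 76
IP: 165.77.4.76


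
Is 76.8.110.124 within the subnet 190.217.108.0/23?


Subnet network: 190.217.108.0
Test IP AND mask: 76.8.110.0
No, 76.8.110.124 is not in 190.217.108.0/23


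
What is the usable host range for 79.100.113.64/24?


Network: 79.100.113.0
Broadcast: 79.100.113.255
First usable = network + 1
Last usable = broadcast - 1
Range: 79.100.113.1 to 79.100.113.254


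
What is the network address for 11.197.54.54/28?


IP:   00001011.11000101.00110110.00110110
Mask: 11111111.11111111.11111111.11110000
AND operation:
Net:  00001011.11000101.00110110.00110000
Network: 11.197.54.48/28


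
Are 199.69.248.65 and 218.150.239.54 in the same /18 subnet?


Mask: 255.255.192.0
199.69.248.65 AND mask = 199.69.192.0
218.150.239.54 AND mask = 218.150.192.0
No, different subnets (199.69.192.0 vs 218.150.192.0)


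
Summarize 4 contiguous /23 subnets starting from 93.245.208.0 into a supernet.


Original prefix: /23
Number of subnets: 4 = 2^2
New prefix = 23 - 2 = 21
Supernet: 93.245.208.0/21


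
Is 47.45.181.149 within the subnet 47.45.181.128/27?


Subnet network: 47.45.181.128
Test IP AND mask: 47.45.181.128
Yes, 47.45.181.149 is in 47.45.181.128/27


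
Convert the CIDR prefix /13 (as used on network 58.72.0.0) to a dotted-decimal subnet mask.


/13 means 13 network bits, 19 host bits
Binary: 11111111111110000000000000000000
Mask: 255.248.0.0


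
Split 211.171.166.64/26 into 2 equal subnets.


New prefix = 26 + 1 = 27
Each subnet has 32 addresses
  211.171.166.64/27
  211.171.166.96/27
Subnets: 211.171.166.64/27, 211.171.166.96/27


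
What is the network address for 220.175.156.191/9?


IP:   11011100.10101111.10011100.10111111
Mask: 11111111.10000000.00000000.00000000
AND operation:
Net:  11011100.10000000.00000000.00000000
Network: 220.128.0.0/9


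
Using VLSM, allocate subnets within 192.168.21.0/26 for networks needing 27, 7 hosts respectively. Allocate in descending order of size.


27 hosts -> /27 (30 usable): 192.168.21.0/27
7 hosts -> /28 (14 usable): 192.168.21.32/28
Allocation: 192.168.21.0/27 (27 hosts, 30 usable); 192.168.21.32/28 (7 hosts, 14 usable)


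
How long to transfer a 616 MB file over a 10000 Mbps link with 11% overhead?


Effective throughput = 10000 * (1 - 11/100) = 8900 Mbps
File size in Mb = 616 * 8 = 4928 Mb
Time = 4928 / 8900
Time = 0.5537 seconds


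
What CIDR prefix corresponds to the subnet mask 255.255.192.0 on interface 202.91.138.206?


Binary: 11111111.11111111.11000000.00000000
Count leading 1s
Prefix: /18


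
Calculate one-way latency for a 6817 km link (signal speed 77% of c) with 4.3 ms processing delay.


Speed = 0.77 * 3e5 km/s = 231000 km/s
Propagation delay = 6817 / 231000 = 0.0295 s = 29.5108 ms
Processing delay = 4.3 ms
Total one-way latency = 33.8108 ms


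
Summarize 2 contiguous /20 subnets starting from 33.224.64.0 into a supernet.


Original prefix: /20
Number of subnets: 2 = 2^1
New prefix = 20 - 1 = 19
Supernet: 33.224.64.0/19


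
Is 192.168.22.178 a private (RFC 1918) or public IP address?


RFC 1918 private ranges:
  10.0.0.0/8 (10.0.0.0 - 10.255.255.255)
  172.16.0.0/12 (172.16.0.0 - 172.31.255.255)
  192.168.0.0/16 (192.168.0.0 - 192.168.255.255)
Private (in 192.168.0.0/16)


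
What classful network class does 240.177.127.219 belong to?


First octet: 240
Binary: 11110000
1111xxxx -> Class E (240-255)
Class E (reserved), default mask N/A


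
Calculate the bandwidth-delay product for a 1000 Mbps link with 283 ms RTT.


BDP = bandwidth * RTT
= 1000 Mbps * 283 ms
= 1000 * 1e6 * 283 / 1000 bits
= 283000000 bits
= 35375000 bytes
= 34545.8984 KB
BDP = 283000000 bits (35375000 bytes)


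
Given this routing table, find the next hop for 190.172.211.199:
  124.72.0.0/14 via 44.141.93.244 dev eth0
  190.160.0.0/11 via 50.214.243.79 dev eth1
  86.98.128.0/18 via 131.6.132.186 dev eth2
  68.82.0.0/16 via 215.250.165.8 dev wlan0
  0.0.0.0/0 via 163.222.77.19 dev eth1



Longest prefix match for 190.172.211.199:
  /14 124.72.0.0: no
  /11 190.160.0.0: MATCH
  /18 86.98.128.0: no
  /16 68.82.0.0: no
  /0 0.0.0.0: MATCH
Selected: next-hop 50.214.243.79 via eth1 (matched /11)


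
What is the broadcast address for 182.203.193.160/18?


Network: 182.203.192.0/18
Host bits = 14
Set all host bits to 1:
Broadcast: 182.203.255.255


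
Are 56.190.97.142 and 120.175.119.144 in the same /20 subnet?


Mask: 255.255.240.0
56.190.97.142 AND mask = 56.190.96.0
120.175.119.144 AND mask = 120.175.112.0
No, different subnets (56.190.96.0 vs 120.175.112.0)


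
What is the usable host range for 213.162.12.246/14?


Network: 213.160.0.0
Broadcast: 213.163.255.255
First usable = network + 1
Last usable = broadcast - 1
Range: 213.160.0.1 to 213.163.255.254


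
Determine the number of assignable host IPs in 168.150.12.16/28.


Host bits = 32 - 28 = 4
Total addresses = 2^4 = 16
Usable = total - 2 (network and broadcast)
Usable hosts: 14


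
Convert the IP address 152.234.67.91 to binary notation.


152 = 10011000
234 = 11101010
67 = 01000011
91 = 01011011
Binary: 10011000.11101010.01000011.01011011


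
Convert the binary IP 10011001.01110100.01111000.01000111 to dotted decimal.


10011001 = 153
01110100 = 116
01111000 = 120
01000111 = 71
IP: 153.116.120.71


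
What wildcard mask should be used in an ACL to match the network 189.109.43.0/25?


Subnet mask: 255.255.255.128
Wildcard = 255.255.255.255 - subnet mask
255 - 255 = 0
255 - 255 = 0
255 - 255 = 0
255 - 128 = 127
Wildcard: 0.0.0.127


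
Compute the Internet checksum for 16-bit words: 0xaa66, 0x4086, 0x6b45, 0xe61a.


Sum all words (with carry folding):
+ 0xaa66 = 0xaa66
+ 0x4086 = 0xeaec
+ 0x6b45 = 0x5632
+ 0xe61a = 0x3c4d
One's complement: ~0x3c4d
Checksum = 0xc3b2


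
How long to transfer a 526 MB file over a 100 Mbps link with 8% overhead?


Effective throughput = 100 * (1 - 8/100) = 92 Mbps
File size in Mb = 526 * 8 = 4208 Mb
Time = 4208 / 92
Time = 45.7391 seconds


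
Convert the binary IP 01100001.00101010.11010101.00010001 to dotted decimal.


01100001 = 97
00101010 = 42
11010101 = 213
00010001 = 17
IP: 97.42.213.17


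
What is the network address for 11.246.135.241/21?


IP:   00001011.11110110.10000111.11110001
Mask: 11111111.11111111.11111000.00000000
AND operation:
Net:  00001011.11110110.10000000.00000000
Network: 11.246.128.0/21


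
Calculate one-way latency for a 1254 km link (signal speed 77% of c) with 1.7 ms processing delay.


Speed = 0.77 * 3e5 km/s = 231000 km/s
Propagation delay = 1254 / 231000 = 0.0054 s = 5.4286 ms
Processing delay = 1.7 ms
Total one-way latency = 7.1286 ms


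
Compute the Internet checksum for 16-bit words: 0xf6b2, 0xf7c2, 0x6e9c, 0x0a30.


Sum all words (with carry folding):
+ 0xf6b2 = 0xf6b2
+ 0xf7c2 = 0xee75
+ 0x6e9c = 0x5d12
+ 0x0a30 = 0x6742
One's complement: ~0x6742
Checksum = 0x98bd


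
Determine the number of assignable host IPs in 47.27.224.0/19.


Host bits = 32 - 19 = 13
Total addresses = 2^13 = 8192
Usable = total - 2 (network and broadcast)
Usable hosts: 8190


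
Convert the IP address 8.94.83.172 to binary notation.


8 = 00001000
94 = 01011110
83 = 01010011
172 = 10101100
Binary: 00001000.01011110.01010011.10101100


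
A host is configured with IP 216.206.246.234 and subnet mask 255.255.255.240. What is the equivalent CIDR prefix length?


Binary: 11111111.11111111.11111111.11110000
Count leading 1s
Prefix: /28


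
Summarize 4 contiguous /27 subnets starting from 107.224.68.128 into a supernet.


Original prefix: /27
Number of subnets: 4 = 2^2
New prefix = 27 - 2 = 25
Supernet: 107.224.68.128/25


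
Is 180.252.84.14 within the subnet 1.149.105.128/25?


Subnet network: 1.149.105.128
Test IP AND mask: 180.252.84.0
No, 180.252.84.14 is not in 1.149.105.128/25


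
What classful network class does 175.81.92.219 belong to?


First octet: 175
Binary: 10101111
10xxxxxx -> Class B (128-191)
Class B, default mask 255.255.0.0 (/16)


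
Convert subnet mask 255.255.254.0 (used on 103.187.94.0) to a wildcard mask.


Subnet mask: 255.255.254.0
Wildcard = 255.255.255.255 - subnet mask
255 - 255 = 0
255 - 255 = 0
255 - 254 = 1
255 - 0 = 255
Wildcard: 0.0.1.255


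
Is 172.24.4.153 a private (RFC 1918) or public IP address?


RFC 1918 private ranges:
  10.0.0.0/8 (10.0.0.0 - 10.255.255.255)
  172.16.0.0/12 (172.16.0.0 - 172.31.255.255)
  192.168.0.0/16 (192.168.0.0 - 192.168.255.255)
Private (in 172.16.0.0/12)


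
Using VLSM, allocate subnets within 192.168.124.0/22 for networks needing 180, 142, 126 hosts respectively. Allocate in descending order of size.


180 hosts -> /24 (254 usable): 192.168.124.0/24
142 hosts -> /24 (254 usable): 192.168.125.0/24
126 hosts -> /25 (126 usable): 192.168.126.0/25
Allocation: 192.168.124.0/24 (180 hosts, 254 usable); 192.168.125.0/24 (142 hosts, 254 usable); 192.168.126.0/25 (126 hosts, 126 usable)


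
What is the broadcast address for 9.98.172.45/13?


Network: 9.96.0.0/13
Host bits = 19
Set all host bits to 1:
Broadcast: 9.103.255.255


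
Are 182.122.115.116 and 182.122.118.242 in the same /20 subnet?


Mask: 255.255.240.0
182.122.115.116 AND mask = 182.122.112.0
182.122.118.242 AND mask = 182.122.112.0
Yes, same subnet (182.122.112.0)


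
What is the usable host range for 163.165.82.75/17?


Network: 163.165.0.0
Broadcast: 163.165.127.255
First usable = network + 1
Last usable = broadcast - 1
Range: 163.165.0.1 to 163.165.127.254


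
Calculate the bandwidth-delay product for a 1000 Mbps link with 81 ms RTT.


BDP = bandwidth * RTT
= 1000 Mbps * 81 ms
= 1000 * 1e6 * 81 / 1000 bits
= 81000000 bits
= 10125000 bytes
= 9887.6953 KB
BDP = 81000000 bits (10125000 bytes)


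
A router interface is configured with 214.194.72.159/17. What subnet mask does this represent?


/17 means 17 network bits, 15 host bits
Binary: 11111111111111111000000000000000
Mask: 255.255.128.0


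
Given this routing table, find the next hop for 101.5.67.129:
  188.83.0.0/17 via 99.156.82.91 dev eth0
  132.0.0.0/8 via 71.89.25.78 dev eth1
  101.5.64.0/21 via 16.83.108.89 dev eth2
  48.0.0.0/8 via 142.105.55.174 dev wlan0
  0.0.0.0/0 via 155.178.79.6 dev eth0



Longest prefix match for 101.5.67.129:
  /17 188.83.0.0: no
  /8 132.0.0.0: no
  /21 101.5.64.0: MATCH
  /8 48.0.0.0: no
  /0 0.0.0.0: MATCH
Selected: next-hop 16.83.108.89 via eth2 (matched /21)


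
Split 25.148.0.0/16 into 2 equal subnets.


New prefix = 16 + 1 = 17
Each subnet has 32768 addresses
  25.148.0.0/17
  25.148.128.0/17
Subnets: 25.148.0.0/17, 25.148.128.0/17


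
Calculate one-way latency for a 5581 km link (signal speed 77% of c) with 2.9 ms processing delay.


Speed = 0.77 * 3e5 km/s = 231000 km/s
Propagation delay = 5581 / 231000 = 0.0242 s = 24.1602 ms
Processing delay = 2.9 ms
Total one-way latency = 27.0602 ms


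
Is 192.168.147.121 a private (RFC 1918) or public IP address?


RFC 1918 private ranges:
  10.0.0.0/8 (10.0.0.0 - 10.255.255.255)
  172.16.0.0/12 (172.16.0.0 - 172.31.255.255)
  192.168.0.0/16 (192.168.0.0 - 192.168.255.255)
Private (in 192.168.0.0/16)


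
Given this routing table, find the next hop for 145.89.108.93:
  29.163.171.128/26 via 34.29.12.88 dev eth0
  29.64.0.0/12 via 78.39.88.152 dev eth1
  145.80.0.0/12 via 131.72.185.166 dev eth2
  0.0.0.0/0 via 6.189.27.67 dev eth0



Longest prefix match for 145.89.108.93:
  /26 29.163.171.128: no
  /12 29.64.0.0: no
  /12 145.80.0.0: MATCH
  /0 0.0.0.0: MATCH
Selected: next-hop 131.72.185.166 via eth2 (matched /12)


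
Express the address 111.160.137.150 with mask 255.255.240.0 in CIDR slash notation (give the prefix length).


Binary: 11111111.11111111.11110000.00000000
Count leading 1s
Prefix: /20


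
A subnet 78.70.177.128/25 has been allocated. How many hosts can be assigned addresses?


Host bits = 32 - 25 = 7
Total addresses = 2^7 = 128
Usable = total - 2 (network and broadcast)
Usable hosts: 126


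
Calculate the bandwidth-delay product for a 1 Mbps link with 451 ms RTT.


BDP = bandwidth * RTT
= 1 Mbps * 451 ms
= 1 * 1e6 * 451 / 1000 bits
= 451000 bits
= 56375 bytes
= 55.0537 KB
BDP = 451000 bits (56375 bytes)


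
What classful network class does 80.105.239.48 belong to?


First octet: 80
Binary: 01010000
0xxxxxxx -> Class A (1-126)
Class A, default mask 255.0.0.0 (/8)


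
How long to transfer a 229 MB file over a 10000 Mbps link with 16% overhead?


Effective throughput = 10000 * (1 - 16/100) = 8400 Mbps
File size in Mb = 229 * 8 = 1832 Mb
Time = 1832 / 8400
Time = 0.2181 seconds
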